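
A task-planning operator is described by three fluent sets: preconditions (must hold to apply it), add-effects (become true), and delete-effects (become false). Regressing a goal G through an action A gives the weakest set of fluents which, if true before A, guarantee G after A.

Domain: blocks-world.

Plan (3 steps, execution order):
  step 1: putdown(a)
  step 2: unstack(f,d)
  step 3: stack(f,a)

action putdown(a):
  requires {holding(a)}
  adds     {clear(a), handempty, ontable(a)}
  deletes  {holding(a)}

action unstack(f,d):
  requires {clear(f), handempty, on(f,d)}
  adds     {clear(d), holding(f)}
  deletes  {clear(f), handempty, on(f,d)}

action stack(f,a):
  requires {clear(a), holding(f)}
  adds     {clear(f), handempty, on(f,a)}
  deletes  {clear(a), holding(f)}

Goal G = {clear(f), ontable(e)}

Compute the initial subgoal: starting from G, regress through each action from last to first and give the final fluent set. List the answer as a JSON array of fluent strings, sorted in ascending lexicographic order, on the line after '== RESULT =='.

Work backward from the goal:
  through step 3 (stack(f,a)): drop {clear(f)}, keep {ontable(e)}, require {clear(a), holding(f)}
    → {clear(a), holding(f), ontable(e)}
  through step 2 (unstack(f,d)): drop {holding(f)}, keep {clear(a), ontable(e)}, require {clear(f), handempty, on(f,d)}
    → {clear(a), clear(f), handempty, on(f,d), ontable(e)}
  through step 1 (putdown(a)): drop {clear(a), handempty}, keep {clear(f), on(f,d), ontable(e)}, require {holding(a)}
    → {clear(f), holding(a), on(f,d), ontable(e)}

== RESULT ==
["clear(f)", "holding(a)", "on(f,d)", "ontable(e)"]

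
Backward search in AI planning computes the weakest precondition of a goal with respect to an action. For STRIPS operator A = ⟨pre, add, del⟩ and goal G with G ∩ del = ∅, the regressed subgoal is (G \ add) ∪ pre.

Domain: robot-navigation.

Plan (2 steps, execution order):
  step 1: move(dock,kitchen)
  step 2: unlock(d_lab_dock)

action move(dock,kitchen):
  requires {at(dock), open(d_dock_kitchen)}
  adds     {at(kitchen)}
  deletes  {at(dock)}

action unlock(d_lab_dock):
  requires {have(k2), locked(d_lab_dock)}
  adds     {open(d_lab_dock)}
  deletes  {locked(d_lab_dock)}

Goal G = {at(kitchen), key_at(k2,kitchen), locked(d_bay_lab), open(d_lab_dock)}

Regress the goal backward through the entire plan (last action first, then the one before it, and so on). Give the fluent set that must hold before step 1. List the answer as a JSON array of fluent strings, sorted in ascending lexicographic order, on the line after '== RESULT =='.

Regress step by step:
  through step 2 (unlock(d_lab_dock)): drop {open(d_lab_dock)}, keep {at(kitchen), key_at(k2,kitchen), locked(d_bay_lab)}, require {have(k2), locked(d_lab_dock)}
    → {at(kitchen), have(k2), key_at(k2,kitchen), locked(d_bay_lab), locked(d_lab_dock)}
  through step 1 (move(dock,kitchen)): drop {at(kitchen)}, keep {have(k2), key_at(k2,kitchen), locked(d_bay_lab), locked(d_lab_dock)}, require {at(dock), open(d_dock_kitchen)}
    → {at(dock), have(k2), key_at(k2,kitchen), locked(d_bay_lab), locked(d_lab_dock), open(d_dock_kitchen)}

== RESULT ==
["at(dock)", "have(k2)", "key_at(k2,kitchen)", "locked(d_bay_lab)", "locked(d_lab_dock)", "open(d_dock_kitchen)"]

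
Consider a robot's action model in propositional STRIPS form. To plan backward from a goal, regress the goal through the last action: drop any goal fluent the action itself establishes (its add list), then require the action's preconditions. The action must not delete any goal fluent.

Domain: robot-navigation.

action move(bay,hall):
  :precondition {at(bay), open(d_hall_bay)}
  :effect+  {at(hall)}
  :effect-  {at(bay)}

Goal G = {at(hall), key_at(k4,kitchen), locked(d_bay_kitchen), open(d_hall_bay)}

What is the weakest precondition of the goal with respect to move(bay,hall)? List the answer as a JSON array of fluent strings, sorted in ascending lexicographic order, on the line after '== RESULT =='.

Regress:
  G ∩ del = {}  (empty — regression defined)
  G \ add = {at(hall), key_at(k4,kitchen), locked(d_bay_kitchen), open(d_hall_bay)} \ {at(hall)} = {key_at(k4,kitchen), locked(d_bay_kitchen), open(d_hall_bay)}
  ∪ pre   = {key_at(k4,kitchen), locked(d_bay_kitchen), open(d_hall_bay)} ∪ {at(bay), open(d_hall_bay)}
          = {at(bay), key_at(k4,kitchen), locked(d_bay_kitchen), open(d_hall_bay)}

== RESULT ==
["at(bay)", "key_at(k4,kitchen)", "locked(d_bay_kitchen)", "open(d_hall_bay)"]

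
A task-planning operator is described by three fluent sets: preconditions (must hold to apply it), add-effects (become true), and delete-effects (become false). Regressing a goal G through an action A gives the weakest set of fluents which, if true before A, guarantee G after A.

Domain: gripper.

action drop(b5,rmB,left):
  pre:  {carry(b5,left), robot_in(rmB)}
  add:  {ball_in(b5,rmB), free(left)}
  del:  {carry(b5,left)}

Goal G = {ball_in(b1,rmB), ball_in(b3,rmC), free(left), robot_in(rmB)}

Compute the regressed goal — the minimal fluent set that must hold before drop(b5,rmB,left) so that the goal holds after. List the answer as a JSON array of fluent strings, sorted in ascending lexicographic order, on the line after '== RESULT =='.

Compute (G \ add) ∪ pre:
  G ∩ del = {}  (empty — regression defined)
  G \ add = {ball_in(b1,rmB), ball_in(b3,rmC), free(left), robot_in(rmB)} \ {ball_in(b5,rmB), free(left)} = {ball_in(b1,rmB), ball_in(b3,rmC), robot_in(rmB)}
  ∪ pre   = {ball_in(b1,rmB), ball_in(b3,rmC), robot_in(rmB)} ∪ {carry(b5,left), robot_in(rmB)}
          = {ball_in(b1,rmB), ball_in(b3,rmC), carry(b5,left), robot_in(rmB)}

== RESULT ==
["ball_in(b1,rmB)", "ball_in(b3,rmC)", "carry(b5,left)", "robot_in(rmB)"]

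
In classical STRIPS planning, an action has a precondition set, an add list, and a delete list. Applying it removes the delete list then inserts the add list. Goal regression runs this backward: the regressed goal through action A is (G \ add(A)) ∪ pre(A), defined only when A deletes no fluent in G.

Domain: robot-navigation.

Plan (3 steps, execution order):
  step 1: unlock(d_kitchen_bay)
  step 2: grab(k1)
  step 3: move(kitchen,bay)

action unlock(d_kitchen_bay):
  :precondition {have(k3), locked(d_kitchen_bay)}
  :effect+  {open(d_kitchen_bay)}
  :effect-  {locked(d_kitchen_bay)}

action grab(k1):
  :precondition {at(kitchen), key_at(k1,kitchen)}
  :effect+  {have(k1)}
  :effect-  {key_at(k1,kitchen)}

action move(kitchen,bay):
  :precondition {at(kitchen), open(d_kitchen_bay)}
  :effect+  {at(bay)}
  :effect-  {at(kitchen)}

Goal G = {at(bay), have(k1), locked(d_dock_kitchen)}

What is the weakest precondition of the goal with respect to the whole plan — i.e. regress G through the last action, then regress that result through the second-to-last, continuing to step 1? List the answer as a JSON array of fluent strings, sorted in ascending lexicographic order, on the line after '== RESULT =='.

Work backward from the goal:
  through step 3 (move(kitchen,bay)): drop {at(bay)}, keep {have(k1), locked(d_dock_kitchen)}, require {at(kitchen), open(d_kitchen_bay)}
    → {at(kitchen), have(k1), locked(d_dock_kitchen), open(d_kitchen_bay)}
  through step 2 (grab(k1)): drop {have(k1)}, keep {at(kitchen), locked(d_dock_kitchen), open(d_kitchen_bay)}, require {at(kitchen), key_at(k1,kitchen)}
    → {at(kitchen), key_at(k1,kitchen), locked(d_dock_kitchen), open(d_kitchen_bay)}
  through step 1 (unlock(d_kitchen_bay)): drop {open(d_kitchen_bay)}, keep {at(kitchen), key_at(k1,kitchen), locked(d_dock_kitchen)}, require {have(k3), locked(d_kitchen_bay)}
    → {at(kitchen), have(k3), key_at(k1,kitchen), locked(d_dock_kitchen), locked(d_kitchen_bay)}

== RESULT ==
["at(kitchen)", "have(k3)", "key_at(k1,kitchen)", "locked(d_dock_kitchen)", "locked(d_kitchen_bay)"]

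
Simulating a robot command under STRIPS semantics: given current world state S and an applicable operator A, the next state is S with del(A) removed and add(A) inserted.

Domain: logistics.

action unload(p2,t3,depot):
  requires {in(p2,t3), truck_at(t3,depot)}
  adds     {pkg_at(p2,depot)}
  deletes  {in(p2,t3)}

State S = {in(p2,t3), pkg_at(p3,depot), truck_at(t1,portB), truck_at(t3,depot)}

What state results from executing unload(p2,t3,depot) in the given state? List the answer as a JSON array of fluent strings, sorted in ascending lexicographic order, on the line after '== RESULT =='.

Progress:
  pre ⊆ S: {in(p2,t3), truck_at(t3,depot)} ⊆ S  — applicable
  S \ del = {pkg_at(p3,depot), truck_at(t1,portB), truck_at(t3,depot)}
  ∪ add   = {pkg_at(p2,depot), pkg_at(p3,depot), truck_at(t1,portB), truck_at(t3,depot)}

== RESULT ==
["pkg_at(p2,depot)", "pkg_at(p3,depot)", "truck_at(t1,portB)", "truck_at(t3,depot)"]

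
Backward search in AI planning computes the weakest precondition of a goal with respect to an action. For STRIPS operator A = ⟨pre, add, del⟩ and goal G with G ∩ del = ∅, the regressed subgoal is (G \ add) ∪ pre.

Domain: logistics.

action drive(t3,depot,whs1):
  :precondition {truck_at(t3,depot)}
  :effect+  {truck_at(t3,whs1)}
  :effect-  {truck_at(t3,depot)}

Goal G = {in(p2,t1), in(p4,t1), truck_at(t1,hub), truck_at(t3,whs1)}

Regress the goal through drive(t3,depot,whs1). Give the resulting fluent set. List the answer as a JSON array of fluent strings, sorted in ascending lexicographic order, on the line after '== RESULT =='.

Compute (G \ add) ∪ pre:
  G ∩ del = {}  (empty — regression defined)
  G \ add = {in(p2,t1), in(p4,t1), truck_at(t1,hub), truck_at(t3,whs1)} \ {truck_at(t3,whs1)} = {in(p2,t1), in(p4,t1), truck_at(t1,hub)}
  ∪ pre   = {in(p2,t1), in(p4,t1), truck_at(t1,hub)} ∪ {truck_at(t3,depot)}
          = {in(p2,t1), in(p4,t1), truck_at(t1,hub), truck_at(t3,depot)}

== RESULT ==
["in(p2,t1)", "in(p4,t1)", "truck_at(t1,hub)", "truck_at(t3,depot)"]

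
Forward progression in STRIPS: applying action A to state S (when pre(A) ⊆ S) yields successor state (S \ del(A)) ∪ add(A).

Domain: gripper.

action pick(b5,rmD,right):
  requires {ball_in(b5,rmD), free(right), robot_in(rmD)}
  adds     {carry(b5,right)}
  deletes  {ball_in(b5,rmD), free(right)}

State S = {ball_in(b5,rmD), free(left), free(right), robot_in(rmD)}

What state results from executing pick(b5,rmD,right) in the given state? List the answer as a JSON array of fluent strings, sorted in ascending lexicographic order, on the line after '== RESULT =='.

Progress:
  pre ⊆ S: {ball_in(b5,rmD), free(right), robot_in(rmD)} ⊆ S  — applicable
  S \ del = {free(left), robot_in(rmD)}
  ∪ add   = {carry(b5,right), free(left), robot_in(rmD)}

== RESULT ==
["carry(b5,right)", "free(left)", "robot_in(rmD)"]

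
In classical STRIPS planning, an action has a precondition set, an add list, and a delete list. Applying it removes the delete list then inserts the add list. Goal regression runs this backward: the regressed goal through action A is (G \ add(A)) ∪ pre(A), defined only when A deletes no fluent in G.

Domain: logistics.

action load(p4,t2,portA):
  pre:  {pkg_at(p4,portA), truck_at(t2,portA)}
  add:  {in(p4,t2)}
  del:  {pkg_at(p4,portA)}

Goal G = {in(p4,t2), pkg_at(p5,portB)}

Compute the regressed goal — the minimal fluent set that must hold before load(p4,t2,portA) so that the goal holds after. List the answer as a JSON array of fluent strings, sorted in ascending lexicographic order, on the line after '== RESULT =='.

Regress:
  G ∩ del = {}  (empty — regression defined)
  G \ add = {in(p4,t2), pkg_at(p5,portB)} \ {in(p4,t2)} = {pkg_at(p5,portB)}
  ∪ pre   = {pkg_at(p5,portB)} ∪ {pkg_at(p4,portA), truck_at(t2,portA)}
          = {pkg_at(p4,portA), pkg_at(p5,portB), truck_at(t2,portA)}

== RESULT ==
["pkg_at(p4,portA)", "pkg_at(p5,portB)", "truck_at(t2,portA)"]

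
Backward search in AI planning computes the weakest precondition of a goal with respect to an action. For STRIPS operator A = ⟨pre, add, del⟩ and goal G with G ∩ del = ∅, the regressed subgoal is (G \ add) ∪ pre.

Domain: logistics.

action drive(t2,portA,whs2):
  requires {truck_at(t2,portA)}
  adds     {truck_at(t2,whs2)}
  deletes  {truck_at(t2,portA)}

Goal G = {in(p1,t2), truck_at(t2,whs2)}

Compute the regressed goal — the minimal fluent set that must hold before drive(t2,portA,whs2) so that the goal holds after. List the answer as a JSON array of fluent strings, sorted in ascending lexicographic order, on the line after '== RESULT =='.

Regress:
  G ∩ del = {}  (empty — regression defined)
  G \ add = {in(p1,t2), truck_at(t2,whs2)} \ {truck_at(t2,whs2)} = {in(p1,t2)}
  ∪ pre   = {in(p1,t2)} ∪ {truck_at(t2,portA)}
          = {in(p1,t2), truck_at(t2,portA)}

== RESULT ==
["in(p1,t2)", "truck_at(t2,portA)"]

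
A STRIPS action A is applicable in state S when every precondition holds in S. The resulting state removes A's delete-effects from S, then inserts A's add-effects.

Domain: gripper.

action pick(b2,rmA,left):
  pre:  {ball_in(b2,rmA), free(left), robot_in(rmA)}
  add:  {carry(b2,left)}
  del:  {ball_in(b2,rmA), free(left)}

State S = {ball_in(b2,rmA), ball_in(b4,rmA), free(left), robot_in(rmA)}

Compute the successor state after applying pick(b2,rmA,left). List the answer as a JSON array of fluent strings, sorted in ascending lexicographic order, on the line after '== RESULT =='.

Progress:
  pre ⊆ S: {ball_in(b2,rmA), free(left), robot_in(rmA)} ⊆ S  — applicable
  S \ del = {ball_in(b4,rmA), robot_in(rmA)}
  ∪ add   = {ball_in(b4,rmA), carry(b2,left), robot_in(rmA)}

== RESULT ==
["ball_in(b4,rmA)", "carry(b2,left)", "robot_in(rmA)"]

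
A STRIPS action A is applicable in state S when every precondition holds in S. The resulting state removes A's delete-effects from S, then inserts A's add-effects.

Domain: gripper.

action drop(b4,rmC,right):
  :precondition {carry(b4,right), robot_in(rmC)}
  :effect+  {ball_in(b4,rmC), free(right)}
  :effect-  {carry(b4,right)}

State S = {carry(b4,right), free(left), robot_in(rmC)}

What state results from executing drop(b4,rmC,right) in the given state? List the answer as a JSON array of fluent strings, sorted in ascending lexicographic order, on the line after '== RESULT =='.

Compute (S \ del) ∪ add:
  pre ⊆ S: {carry(b4,right), robot_in(rmC)} ⊆ S  — applicable
  S \ del = {free(left), robot_in(rmC)}
  ∪ add   = {ball_in(b4,rmC), free(left), free(right), robot_in(rmC)}

== RESULT ==
["ball_in(b4,rmC)", "free(left)", "free(right)", "robot_in(rmC)"]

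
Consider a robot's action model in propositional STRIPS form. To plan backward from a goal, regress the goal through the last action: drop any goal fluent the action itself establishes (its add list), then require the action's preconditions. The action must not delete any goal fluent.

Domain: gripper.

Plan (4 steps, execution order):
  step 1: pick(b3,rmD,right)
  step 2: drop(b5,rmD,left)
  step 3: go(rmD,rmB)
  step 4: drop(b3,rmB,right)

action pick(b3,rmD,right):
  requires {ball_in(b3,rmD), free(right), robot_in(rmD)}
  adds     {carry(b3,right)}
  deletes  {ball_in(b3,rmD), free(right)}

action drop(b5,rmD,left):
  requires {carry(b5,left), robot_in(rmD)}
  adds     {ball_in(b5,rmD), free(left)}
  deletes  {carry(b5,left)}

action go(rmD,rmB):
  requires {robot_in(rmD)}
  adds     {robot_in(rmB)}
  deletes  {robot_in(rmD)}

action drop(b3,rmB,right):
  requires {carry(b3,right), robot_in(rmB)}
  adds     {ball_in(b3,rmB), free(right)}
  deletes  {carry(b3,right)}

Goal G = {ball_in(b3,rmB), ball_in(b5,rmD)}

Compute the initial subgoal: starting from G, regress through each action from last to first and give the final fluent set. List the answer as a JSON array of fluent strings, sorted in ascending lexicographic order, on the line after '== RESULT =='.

Work backward from the goal:
  through step 4 (drop(b3,rmB,right)): drop {ball_in(b3,rmB)}, keep {ball_in(b5,rmD)}, require {carry(b3,right), robot_in(rmB)}
    → {ball_in(b5,rmD), carry(b3,right), robot_in(rmB)}
  through step 3 (go(rmD,rmB)): drop {robot_in(rmB)}, keep {ball_in(b5,rmD), carry(b3,right)}, require {robot_in(rmD)}
    → {ball_in(b5,rmD), carry(b3,right), robot_in(rmD)}
  through step 2 (drop(b5,rmD,left)): drop {ball_in(b5,rmD)}, keep {carry(b3,right), robot_in(rmD)}, require {carry(b5,left), robot_in(rmD)}
    → {carry(b3,right), carry(b5,left), robot_in(rmD)}
  through step 1 (pick(b3,rmD,right)): drop {carry(b3,right)}, keep {carry(b5,left), robot_in(rmD)}, require {ball_in(b3,rmD), free(right), robot_in(rmD)}
    → {ball_in(b3,rmD), carry(b5,left), free(right), robot_in(rmD)}

== RESULT ==
["ball_in(b3,rmD)", "carry(b5,left)", "free(right)", "robot_in(rmD)"]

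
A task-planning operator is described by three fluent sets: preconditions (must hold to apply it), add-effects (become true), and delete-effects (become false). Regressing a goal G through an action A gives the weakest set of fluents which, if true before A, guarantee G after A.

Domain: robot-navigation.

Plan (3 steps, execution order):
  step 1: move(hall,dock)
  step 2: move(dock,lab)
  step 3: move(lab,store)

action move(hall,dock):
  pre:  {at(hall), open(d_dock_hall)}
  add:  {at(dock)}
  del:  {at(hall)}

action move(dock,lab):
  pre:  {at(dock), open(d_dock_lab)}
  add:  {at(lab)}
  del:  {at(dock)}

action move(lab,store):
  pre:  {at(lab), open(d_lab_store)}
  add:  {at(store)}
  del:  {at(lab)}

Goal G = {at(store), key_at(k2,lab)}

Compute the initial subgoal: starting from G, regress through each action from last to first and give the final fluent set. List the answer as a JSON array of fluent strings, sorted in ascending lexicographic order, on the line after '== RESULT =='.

Work backward from the goal:
  through step 3 (move(lab,store)): drop {at(store)}, keep {key_at(k2,lab)}, require {at(lab), open(d_lab_store)}
    → {at(lab), key_at(k2,lab), open(d_lab_store)}
  through step 2 (move(dock,lab)): drop {at(lab)}, keep {key_at(k2,lab), open(d_lab_store)}, require {at(dock), open(d_dock_lab)}
    → {at(dock), key_at(k2,lab), open(d_dock_lab), open(d_lab_store)}
  through step 1 (move(hall,dock)): drop {at(dock)}, keep {key_at(k2,lab), open(d_dock_lab), open(d_lab_store)}, require {at(hall), open(d_dock_hall)}
    → {at(hall), key_at(k2,lab), open(d_dock_hall), open(d_dock_lab), open(d_lab_store)}

== RESULT ==
["at(hall)", "key_at(k2,lab)", "open(d_dock_hall)", "open(d_dock_lab)", "open(d_lab_store)"]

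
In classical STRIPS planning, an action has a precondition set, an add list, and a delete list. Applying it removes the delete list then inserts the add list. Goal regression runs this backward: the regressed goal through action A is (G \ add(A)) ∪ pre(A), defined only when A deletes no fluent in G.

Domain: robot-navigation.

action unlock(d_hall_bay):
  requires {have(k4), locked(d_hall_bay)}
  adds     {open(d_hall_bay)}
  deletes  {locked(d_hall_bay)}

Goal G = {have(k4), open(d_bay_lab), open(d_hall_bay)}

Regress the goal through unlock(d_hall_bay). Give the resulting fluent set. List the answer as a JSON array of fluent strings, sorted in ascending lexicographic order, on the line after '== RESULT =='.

Compute (G \ add) ∪ pre:
  G ∩ del = {}  (empty — regression defined)
  G \ add = {have(k4), open(d_bay_lab), open(d_hall_bay)} \ {open(d_hall_bay)} = {have(k4), open(d_bay_lab)}
  ∪ pre   = {have(k4), open(d_bay_lab)} ∪ {have(k4), locked(d_hall_bay)}
          = {have(k4), locked(d_hall_bay), open(d_bay_lab)}

== RESULT ==
["have(k4)", "locked(d_hall_bay)", "open(d_bay_lab)"]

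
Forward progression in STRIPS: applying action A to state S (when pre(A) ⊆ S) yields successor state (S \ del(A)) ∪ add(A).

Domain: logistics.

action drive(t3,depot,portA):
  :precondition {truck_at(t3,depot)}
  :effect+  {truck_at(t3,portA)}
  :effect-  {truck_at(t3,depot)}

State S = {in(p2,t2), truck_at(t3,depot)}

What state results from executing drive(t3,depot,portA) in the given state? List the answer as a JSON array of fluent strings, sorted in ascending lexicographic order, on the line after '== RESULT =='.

Progress:
  pre ⊆ S: {truck_at(t3,depot)} ⊆ S  — applicable
  S \ del = {in(p2,t2)}
  ∪ add   = {in(p2,t2), truck_at(t3,portA)}

== RESULT ==
["in(p2,t2)", "truck_at(t3,portA)"]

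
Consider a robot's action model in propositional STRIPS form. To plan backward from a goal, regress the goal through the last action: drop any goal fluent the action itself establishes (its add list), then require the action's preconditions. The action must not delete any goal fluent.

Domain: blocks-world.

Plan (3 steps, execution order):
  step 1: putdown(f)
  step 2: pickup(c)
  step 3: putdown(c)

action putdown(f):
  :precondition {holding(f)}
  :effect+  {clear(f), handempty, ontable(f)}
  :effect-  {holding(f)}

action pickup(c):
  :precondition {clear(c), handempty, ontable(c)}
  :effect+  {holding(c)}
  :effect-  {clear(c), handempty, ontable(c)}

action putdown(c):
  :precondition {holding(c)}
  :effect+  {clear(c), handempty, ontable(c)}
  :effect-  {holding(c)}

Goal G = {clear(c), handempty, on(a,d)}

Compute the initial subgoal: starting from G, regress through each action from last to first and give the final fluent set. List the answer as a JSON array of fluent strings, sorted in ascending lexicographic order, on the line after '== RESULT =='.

Work backward from the goal:
  through step 3 (putdown(c)): drop {clear(c), handempty}, keep {on(a,d)}, require {holding(c)}
    → {holding(c), on(a,d)}
  through step 2 (pickup(c)): drop {holding(c)}, keep {on(a,d)}, require {clear(c), handempty, ontable(c)}
    → {clear(c), handempty, on(a,d), ontable(c)}
  through step 1 (putdown(f)): drop {handempty}, keep {clear(c), on(a,d), ontable(c)}, require {holding(f)}
    → {clear(c), holding(f), on(a,d), ontable(c)}

== RESULT ==
["clear(c)", "holding(f)", "on(a,d)", "ontable(c)"]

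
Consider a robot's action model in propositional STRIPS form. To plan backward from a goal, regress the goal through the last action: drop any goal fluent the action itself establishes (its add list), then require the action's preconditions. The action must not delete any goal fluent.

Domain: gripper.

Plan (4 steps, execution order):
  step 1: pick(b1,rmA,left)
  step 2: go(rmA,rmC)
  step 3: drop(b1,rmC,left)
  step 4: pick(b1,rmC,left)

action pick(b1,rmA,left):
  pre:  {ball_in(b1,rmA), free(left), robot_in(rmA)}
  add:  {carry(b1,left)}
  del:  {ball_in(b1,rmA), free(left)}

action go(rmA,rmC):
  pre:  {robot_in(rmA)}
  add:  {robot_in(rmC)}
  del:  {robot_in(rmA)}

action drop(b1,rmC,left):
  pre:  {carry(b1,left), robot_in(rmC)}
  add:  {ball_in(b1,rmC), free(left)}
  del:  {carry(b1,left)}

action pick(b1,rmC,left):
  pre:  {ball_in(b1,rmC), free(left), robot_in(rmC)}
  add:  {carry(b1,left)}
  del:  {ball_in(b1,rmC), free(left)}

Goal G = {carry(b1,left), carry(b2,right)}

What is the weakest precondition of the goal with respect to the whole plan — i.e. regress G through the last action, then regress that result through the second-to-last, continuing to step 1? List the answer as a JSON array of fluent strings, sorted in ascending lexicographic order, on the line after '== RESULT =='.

Regress step by step:
  through step 4 (pick(b1,rmC,left)): drop {carry(b1,left)}, keep {carry(b2,right)}, require {ball_in(b1,rmC), free(left), robot_in(rmC)}
    → {ball_in(b1,rmC), carry(b2,right), free(left), robot_in(rmC)}
  through step 3 (drop(b1,rmC,left)): drop {ball_in(b1,rmC), free(left)}, keep {carry(b2,right), robot_in(rmC)}, require {carry(b1,left), robot_in(rmC)}
    → {carry(b1,left), carry(b2,right), robot_in(rmC)}
  through step 2 (go(rmA,rmC)): drop {robot_in(rmC)}, keep {carry(b1,left), carry(b2,right)}, require {robot_in(rmA)}
    → {carry(b1,left), carry(b2,right), robot_in(rmA)}
  through step 1 (pick(b1,rmA,left)): drop {carry(b1,left)}, keep {carry(b2,right), robot_in(rmA)}, require {ball_in(b1,rmA), free(left), robot_in(rmA)}
    → {ball_in(b1,rmA), carry(b2,right), free(left), robot_in(rmA)}

== RESULT ==
["ball_in(b1,rmA)", "carry(b2,right)", "free(left)", "robot_in(rmA)"]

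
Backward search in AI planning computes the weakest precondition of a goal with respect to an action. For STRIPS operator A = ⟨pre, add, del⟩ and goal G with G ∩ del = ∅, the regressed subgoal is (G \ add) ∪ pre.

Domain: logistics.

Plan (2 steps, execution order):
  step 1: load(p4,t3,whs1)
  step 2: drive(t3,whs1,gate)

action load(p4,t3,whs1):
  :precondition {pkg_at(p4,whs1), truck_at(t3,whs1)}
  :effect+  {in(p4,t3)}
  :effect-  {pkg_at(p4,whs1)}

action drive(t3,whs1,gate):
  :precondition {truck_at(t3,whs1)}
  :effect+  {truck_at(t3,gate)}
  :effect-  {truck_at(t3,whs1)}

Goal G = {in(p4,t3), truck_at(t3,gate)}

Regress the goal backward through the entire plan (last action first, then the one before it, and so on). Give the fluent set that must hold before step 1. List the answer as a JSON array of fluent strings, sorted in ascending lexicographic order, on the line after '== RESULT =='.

Regress step by step:
  through step 2 (drive(t3,whs1,gate)): drop {truck_at(t3,gate)}, keep {in(p4,t3)}, require {truck_at(t3,whs1)}
    → {in(p4,t3), truck_at(t3,whs1)}
  through step 1 (load(p4,t3,whs1)): drop {in(p4,t3)}, keep {truck_at(t3,whs1)}, require {pkg_at(p4,whs1), truck_at(t3,whs1)}
    → {pkg_at(p4,whs1), truck_at(t3,whs1)}

== RESULT ==
["pkg_at(p4,whs1)", "truck_at(t3,whs1)"]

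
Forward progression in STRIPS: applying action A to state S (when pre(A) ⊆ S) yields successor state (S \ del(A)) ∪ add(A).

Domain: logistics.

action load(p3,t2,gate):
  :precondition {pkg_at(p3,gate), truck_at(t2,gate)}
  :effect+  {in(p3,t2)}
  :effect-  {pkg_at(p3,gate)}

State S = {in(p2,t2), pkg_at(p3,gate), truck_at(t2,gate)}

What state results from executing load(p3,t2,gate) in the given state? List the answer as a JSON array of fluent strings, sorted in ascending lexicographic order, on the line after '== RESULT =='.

Progress:
  pre ⊆ S: {pkg_at(p3,gate), truck_at(t2,gate)} ⊆ S  — applicable
  S \ del = {in(p2,t2), truck_at(t2,gate)}
  ∪ add   = {in(p2,t2), in(p3,t2), truck_at(t2,gate)}

== RESULT ==
["in(p2,t2)", "in(p3,t2)", "truck_at(t2,gate)"]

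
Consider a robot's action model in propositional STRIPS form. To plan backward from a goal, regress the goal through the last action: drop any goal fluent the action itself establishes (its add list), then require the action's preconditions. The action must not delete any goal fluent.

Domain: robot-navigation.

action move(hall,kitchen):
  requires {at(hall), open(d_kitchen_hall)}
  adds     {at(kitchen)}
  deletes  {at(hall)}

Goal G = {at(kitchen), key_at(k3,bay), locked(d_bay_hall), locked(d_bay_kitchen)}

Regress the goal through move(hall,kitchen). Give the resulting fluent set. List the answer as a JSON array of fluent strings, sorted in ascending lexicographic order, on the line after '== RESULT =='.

Regress:
  G ∩ del = {}  (empty — regression defined)
  G \ add = {at(kitchen), key_at(k3,bay), locked(d_bay_hall), locked(d_bay_kitchen)} \ {at(kitchen)} = {key_at(k3,bay), locked(d_bay_hall), locked(d_bay_kitchen)}
  ∪ pre   = {key_at(k3,bay), locked(d_bay_hall), locked(d_bay_kitchen)} ∪ {at(hall), open(d_kitchen_hall)}
          = {at(hall), key_at(k3,bay), locked(d_bay_hall), locked(d_bay_kitchen), open(d_kitchen_hall)}

== RESULT ==
["at(hall)", "key_at(k3,bay)", "locked(d_bay_hall)", "locked(d_bay_kitchen)", "open(d_kitchen_hall)"]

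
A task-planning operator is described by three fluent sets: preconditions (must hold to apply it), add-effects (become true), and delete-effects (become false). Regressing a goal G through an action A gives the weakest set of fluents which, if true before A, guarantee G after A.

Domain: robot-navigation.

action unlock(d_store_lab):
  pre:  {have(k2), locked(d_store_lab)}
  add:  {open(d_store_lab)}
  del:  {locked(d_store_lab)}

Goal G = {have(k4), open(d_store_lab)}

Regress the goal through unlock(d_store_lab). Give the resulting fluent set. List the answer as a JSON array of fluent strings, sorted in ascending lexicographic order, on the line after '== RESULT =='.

Regress:
  G ∩ del = {}  (empty — regression defined)
  G \ add = {have(k4), open(d_store_lab)} \ {open(d_store_lab)} = {have(k4)}
  ∪ pre   = {have(k4)} ∪ {have(k2), locked(d_store_lab)}
          = {have(k2), have(k4), locked(d_store_lab)}

== RESULT ==
["have(k2)", "have(k4)", "locked(d_store_lab)"]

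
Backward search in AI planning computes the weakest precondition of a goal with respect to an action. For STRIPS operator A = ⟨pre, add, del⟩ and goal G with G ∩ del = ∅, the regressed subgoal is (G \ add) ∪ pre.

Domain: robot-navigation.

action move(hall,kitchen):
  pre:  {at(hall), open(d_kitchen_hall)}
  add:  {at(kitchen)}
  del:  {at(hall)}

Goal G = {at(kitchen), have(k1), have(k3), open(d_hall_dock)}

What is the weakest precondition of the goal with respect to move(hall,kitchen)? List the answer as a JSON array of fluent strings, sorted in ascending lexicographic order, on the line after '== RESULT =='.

Compute (G \ add) ∪ pre:
  G ∩ del = {}  (empty — regression defined)
  G \ add = {at(kitchen), have(k1), have(k3), open(d_hall_dock)} \ {at(kitchen)} = {have(k1), have(k3), open(d_hall_dock)}
  ∪ pre   = {have(k1), have(k3), open(d_hall_dock)} ∪ {at(hall), open(d_kitchen_hall)}
          = {at(hall), have(k1), have(k3), open(d_hall_dock), open(d_kitchen_hall)}

== RESULT ==
["at(hall)", "have(k1)", "have(k3)", "open(d_hall_dock)", "open(d_kitchen_hall)"]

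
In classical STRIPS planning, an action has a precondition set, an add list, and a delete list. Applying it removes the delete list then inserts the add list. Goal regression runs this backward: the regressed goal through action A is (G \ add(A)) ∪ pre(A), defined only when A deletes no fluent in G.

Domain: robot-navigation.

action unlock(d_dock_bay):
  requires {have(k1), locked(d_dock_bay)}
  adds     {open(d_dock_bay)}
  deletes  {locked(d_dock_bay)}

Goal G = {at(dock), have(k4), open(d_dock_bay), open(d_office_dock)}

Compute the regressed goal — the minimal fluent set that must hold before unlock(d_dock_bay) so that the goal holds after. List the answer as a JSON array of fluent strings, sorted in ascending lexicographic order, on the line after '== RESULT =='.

Regress:
  G ∩ del = {}  (empty — regression defined)
  G \ add = {at(dock), have(k4), open(d_dock_bay), open(d_office_dock)} \ {open(d_dock_bay)} = {at(dock), have(k4), open(d_office_dock)}
  ∪ pre   = {at(dock), have(k4), open(d_office_dock)} ∪ {have(k1), locked(d_dock_bay)}
          = {at(dock), have(k1), have(k4), locked(d_dock_bay), open(d_office_dock)}

== RESULT ==
["at(dock)", "have(k1)", "have(k4)", "locked(d_dock_bay)", "open(d_office_dock)"]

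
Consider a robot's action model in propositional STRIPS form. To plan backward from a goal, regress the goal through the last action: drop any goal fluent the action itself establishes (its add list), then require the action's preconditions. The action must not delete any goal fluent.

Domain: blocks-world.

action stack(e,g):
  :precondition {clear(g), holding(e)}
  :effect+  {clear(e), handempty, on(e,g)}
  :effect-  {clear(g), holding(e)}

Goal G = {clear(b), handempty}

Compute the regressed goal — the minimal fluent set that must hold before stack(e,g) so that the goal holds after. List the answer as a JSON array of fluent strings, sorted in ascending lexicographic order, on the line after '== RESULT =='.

Regress:
  G ∩ del = {}  (empty — regression defined)
  G \ add = {clear(b), handempty} \ {clear(e), handempty, on(e,g)} = {clear(b)}
  ∪ pre   = {clear(b)} ∪ {clear(g), holding(e)}
          = {clear(b), clear(g), holding(e)}

== RESULT ==
["clear(b)", "clear(g)", "holding(e)"]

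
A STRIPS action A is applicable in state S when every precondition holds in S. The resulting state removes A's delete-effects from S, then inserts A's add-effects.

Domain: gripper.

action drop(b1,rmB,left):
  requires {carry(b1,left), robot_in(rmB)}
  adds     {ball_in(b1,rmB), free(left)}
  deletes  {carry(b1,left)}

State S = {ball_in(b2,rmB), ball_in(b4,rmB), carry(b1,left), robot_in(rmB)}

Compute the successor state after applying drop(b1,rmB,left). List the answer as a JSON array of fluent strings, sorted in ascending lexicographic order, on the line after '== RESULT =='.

Progress:
  pre ⊆ S: {carry(b1,left), robot_in(rmB)} ⊆ S  — applicable
  S \ del = {ball_in(b2,rmB), ball_in(b4,rmB), robot_in(rmB)}
  ∪ add   = {ball_in(b1,rmB), ball_in(b2,rmB), ball_in(b4,rmB), free(left), robot_in(rmB)}

== RESULT ==
["ball_in(b1,rmB)", "ball_in(b2,rmB)", "ball_in(b4,rmB)", "free(left)", "robot_in(rmB)"]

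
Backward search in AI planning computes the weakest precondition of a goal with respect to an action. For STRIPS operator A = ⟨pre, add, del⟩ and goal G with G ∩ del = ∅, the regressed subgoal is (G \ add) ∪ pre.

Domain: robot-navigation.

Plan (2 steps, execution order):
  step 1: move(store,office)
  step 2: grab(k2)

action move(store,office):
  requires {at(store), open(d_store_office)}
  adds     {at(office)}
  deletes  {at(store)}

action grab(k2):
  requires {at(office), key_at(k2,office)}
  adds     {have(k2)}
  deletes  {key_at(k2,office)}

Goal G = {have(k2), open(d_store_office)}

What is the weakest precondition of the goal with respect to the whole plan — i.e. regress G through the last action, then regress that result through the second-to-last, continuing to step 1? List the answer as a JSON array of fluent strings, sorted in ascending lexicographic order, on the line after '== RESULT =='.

Work backward from the goal:
  through step 2 (grab(k2)): drop {have(k2)}, keep {open(d_store_office)}, require {at(office), key_at(k2,office)}
    → {at(office), key_at(k2,office), open(d_store_office)}
  through step 1 (move(store,office)): drop {at(office)}, keep {key_at(k2,office), open(d_store_office)}, require {at(store), open(d_store_office)}
    → {at(store), key_at(k2,office), open(d_store_office)}

== RESULT ==
["at(store)", "key_at(k2,office)", "open(d_store_office)"]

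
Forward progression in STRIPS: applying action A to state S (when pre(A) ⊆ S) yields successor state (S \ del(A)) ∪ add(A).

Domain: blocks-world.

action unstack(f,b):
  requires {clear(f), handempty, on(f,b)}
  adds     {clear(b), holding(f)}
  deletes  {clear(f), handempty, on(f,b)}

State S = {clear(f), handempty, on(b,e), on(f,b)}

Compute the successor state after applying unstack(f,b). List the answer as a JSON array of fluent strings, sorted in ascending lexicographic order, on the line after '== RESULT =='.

Progress:
  pre ⊆ S: {clear(f), handempty, on(f,b)} ⊆ S  — applicable
  S \ del = {on(b,e)}
  ∪ add   = {clear(b), holding(f), on(b,e)}

== RESULT ==
["clear(b)", "holding(f)", "on(b,e)"]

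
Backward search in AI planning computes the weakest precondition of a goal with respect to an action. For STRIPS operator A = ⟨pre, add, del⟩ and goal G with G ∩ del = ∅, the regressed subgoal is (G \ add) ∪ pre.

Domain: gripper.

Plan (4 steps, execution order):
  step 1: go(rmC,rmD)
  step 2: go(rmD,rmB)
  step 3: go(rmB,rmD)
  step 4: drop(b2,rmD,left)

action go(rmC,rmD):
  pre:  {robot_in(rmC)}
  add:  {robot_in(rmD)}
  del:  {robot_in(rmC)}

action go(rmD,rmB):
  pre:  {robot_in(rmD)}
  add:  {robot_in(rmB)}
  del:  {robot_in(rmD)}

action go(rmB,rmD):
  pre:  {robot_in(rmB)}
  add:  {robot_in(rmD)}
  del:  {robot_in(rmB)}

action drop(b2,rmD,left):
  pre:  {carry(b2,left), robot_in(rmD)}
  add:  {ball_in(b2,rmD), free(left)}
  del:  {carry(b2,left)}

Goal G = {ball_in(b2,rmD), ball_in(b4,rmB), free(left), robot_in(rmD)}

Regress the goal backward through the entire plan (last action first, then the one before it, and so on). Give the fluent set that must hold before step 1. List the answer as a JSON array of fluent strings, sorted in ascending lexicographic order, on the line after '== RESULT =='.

Work backward from the goal:
  through step 4 (drop(b2,rmD,left)): drop {ball_in(b2,rmD), free(left)}, keep {ball_in(b4,rmB), robot_in(rmD)}, require {carry(b2,left), robot_in(rmD)}
    → {ball_in(b4,rmB), carry(b2,left), robot_in(rmD)}
  through step 3 (go(rmB,rmD)): drop {robot_in(rmD)}, keep {ball_in(b4,rmB), carry(b2,left)}, require {robot_in(rmB)}
    → {ball_in(b4,rmB), carry(b2,left), robot_in(rmB)}
  through step 2 (go(rmD,rmB)): drop {robot_in(rmB)}, keep {ball_in(b4,rmB), carry(b2,left)}, require {robot_in(rmD)}
    → {ball_in(b4,rmB), carry(b2,left), robot_in(rmD)}
  through step 1 (go(rmC,rmD)): drop {robot_in(rmD)}, keep {ball_in(b4,rmB), carry(b2,left)}, require {robot_in(rmC)}
    → {ball_in(b4,rmB), carry(b2,left), robot_in(rmC)}

== RESULT ==
["ball_in(b4,rmB)", "carry(b2,left)", "robot_in(rmC)"]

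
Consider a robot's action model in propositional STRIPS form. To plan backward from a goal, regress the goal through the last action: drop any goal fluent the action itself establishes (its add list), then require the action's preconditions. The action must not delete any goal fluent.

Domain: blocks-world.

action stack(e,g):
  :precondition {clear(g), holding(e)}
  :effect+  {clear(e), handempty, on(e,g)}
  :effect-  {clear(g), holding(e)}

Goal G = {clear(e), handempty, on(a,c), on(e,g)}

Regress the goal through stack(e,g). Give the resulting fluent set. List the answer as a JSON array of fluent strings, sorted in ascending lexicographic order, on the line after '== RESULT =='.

Compute (G \ add) ∪ pre:
  G ∩ del = {}  (empty — regression defined)
  G \ add = {clear(e), handempty, on(a,c), on(e,g)} \ {clear(e), handempty, on(e,g)} = {on(a,c)}
  ∪ pre   = {on(a,c)} ∪ {clear(g), holding(e)}
          = {clear(g), holding(e), on(a,c)}

== RESULT ==
["clear(g)", "holding(e)", "on(a,c)"]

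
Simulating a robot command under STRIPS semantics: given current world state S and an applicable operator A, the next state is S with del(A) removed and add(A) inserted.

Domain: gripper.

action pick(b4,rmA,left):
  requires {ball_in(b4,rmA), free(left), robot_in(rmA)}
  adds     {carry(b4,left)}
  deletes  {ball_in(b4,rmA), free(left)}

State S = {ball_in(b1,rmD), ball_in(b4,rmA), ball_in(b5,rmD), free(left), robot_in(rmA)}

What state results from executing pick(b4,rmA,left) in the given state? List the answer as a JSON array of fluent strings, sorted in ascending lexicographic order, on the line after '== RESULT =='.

Compute (S \ del) ∪ add:
  pre ⊆ S: {ball_in(b4,rmA), free(left), robot_in(rmA)} ⊆ S  — applicable
  S \ del = {ball_in(b1,rmD), ball_in(b5,rmD), robot_in(rmA)}
  ∪ add   = {ball_in(b1,rmD), ball_in(b5,rmD), carry(b4,left), robot_in(rmA)}

== RESULT ==
["ball_in(b1,rmD)", "ball_in(b5,rmD)", "carry(b4,left)", "robot_in(rmA)"]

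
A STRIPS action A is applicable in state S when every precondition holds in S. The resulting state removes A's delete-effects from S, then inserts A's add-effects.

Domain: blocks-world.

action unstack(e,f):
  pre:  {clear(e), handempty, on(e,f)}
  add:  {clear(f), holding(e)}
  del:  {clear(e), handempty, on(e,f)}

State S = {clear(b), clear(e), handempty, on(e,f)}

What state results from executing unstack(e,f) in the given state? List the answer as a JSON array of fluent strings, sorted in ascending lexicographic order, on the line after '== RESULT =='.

Progress:
  pre ⊆ S: {clear(e), handempty, on(e,f)} ⊆ S  — applicable
  S \ del = {clear(b)}
  ∪ add   = {clear(b), clear(f), holding(e)}

== RESULT ==
["clear(b)", "clear(f)", "holding(e)"]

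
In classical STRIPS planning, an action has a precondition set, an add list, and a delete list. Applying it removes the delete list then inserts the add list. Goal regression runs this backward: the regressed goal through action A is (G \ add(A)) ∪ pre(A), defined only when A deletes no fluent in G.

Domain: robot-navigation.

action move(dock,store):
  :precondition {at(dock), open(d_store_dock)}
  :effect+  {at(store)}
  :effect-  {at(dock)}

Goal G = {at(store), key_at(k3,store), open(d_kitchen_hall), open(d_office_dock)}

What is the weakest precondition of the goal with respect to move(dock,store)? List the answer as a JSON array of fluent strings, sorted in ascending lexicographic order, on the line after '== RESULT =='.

Regress:
  G ∩ del = {}  (empty — regression defined)
  G \ add = {at(store), key_at(k3,store), open(d_kitchen_hall), open(d_office_dock)} \ {at(store)} = {key_at(k3,store), open(d_kitchen_hall), open(d_office_dock)}
  ∪ pre   = {key_at(k3,store), open(d_kitchen_hall), open(d_office_dock)} ∪ {at(dock), open(d_store_dock)}
          = {at(dock), key_at(k3,store), open(d_kitchen_hall), open(d_office_dock), open(d_store_dock)}

== RESULT ==
["at(dock)", "key_at(k3,store)", "open(d_kitchen_hall)", "open(d_office_dock)", "open(d_store_dock)"]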